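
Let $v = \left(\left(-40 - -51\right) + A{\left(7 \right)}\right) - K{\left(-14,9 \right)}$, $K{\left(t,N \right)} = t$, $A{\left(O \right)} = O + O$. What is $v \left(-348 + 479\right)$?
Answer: $5109$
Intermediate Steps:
$A{\left(O \right)} = 2 O$
$v = 39$ ($v = \left(\left(-40 - -51\right) + 2 \cdot 7\right) - -14 = \left(\left(-40 + 51\right) + 14\right) + 14 = \left(11 + 14\right) + 14 = 25 + 14 = 39$)
$v \left(-348 + 479\right) = 39 \left(-348 + 479\right) = 39 \cdot 131 = 5109$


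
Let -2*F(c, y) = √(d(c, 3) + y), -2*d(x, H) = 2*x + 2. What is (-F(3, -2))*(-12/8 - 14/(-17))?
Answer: -23*I*√6/68 ≈ -0.8285*I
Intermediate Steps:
d(x, H) = -1 - x (d(x, H) = -(2*x + 2)/2 = -(2 + 2*x)/2 = -1 - x)
F(c, y) = -√(-1 + y - c)/2 (F(c, y) = -√((-1 - c) + y)/2 = -√(-1 + y - c)/2)
(-F(3, -2))*(-12/8 - 14/(-17)) = (-(-1)*√(-1 - 2 - 1*3)/2)*(-12/8 - 14/(-17)) = (-(-1)*√(-1 - 2 - 3)/2)*(-12*⅛ - 14*(-1/17)) = (-(-1)*√(-6)/2)*(-3/2 + 14/17) = -(-1)*I*√6/2*(-23/34) = (I*√6/2)*(-23/34) = -23*I*√6/68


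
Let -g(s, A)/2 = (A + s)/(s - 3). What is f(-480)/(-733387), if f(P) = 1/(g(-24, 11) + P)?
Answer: 27/9523763582 ≈ 2.8350e-9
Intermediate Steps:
g(s, A) = -2*(A + s)/(-3 + s) (g(s, A) = -2*(A + s)/(s - 3) = -2*(A + s)/(-3 + s))
f(P) = 1/(-26/27 + P) (f(P) = 1/(2*(-1*11 - 1*(-24))/(-3 - 24) + P) = 1/(2*(-11 + 24)/(-27) + P) = 1/(2*(-1/27)*13 + P) = 1/(-26/27 + P))
f(-480)/(-733387) = (27/(-26 + 27*(-480)))/(-733387) = (27/(-26 - 12960))*(-1/733387) = (27/(-12986))*(-1/733387) = (27*(-1/12986))*(-1/733387) = -27/12986*(-1/733387) = 27/9523763582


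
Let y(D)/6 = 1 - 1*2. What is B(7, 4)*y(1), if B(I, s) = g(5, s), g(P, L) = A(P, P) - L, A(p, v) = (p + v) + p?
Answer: -66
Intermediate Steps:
A(p, v) = v + 2*p
g(P, L) = -L + 3*P (g(P, L) = (P + 2*P) - L = 3*P - L = -L + 3*P)
B(I, s) = 15 - s (B(I, s) = -s + 3*5 = -s + 15 = 15 - s)
y(D) = -6 (y(D) = 6*(1 - 1*2) = 6*(1 - 2) = 6*(-1) = -6)
B(7, 4)*y(1) = (15 - 1*4)*(-6) = (15 - 4)*(-6) = 11*(-6) = -66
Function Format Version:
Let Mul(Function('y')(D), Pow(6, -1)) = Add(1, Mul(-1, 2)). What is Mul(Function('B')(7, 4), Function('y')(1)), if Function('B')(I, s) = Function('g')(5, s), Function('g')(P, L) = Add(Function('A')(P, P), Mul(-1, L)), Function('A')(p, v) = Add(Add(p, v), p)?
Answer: -66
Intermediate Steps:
Function('A')(p, v) = Add(v, Mul(2, p))
Function('g')(P, L) = Add(Mul(-1, L), Mul(3, P)) (Function('g')(P, L) = Add(Add(P, Mul(2, P)), Mul(-1, L)) = Add(Mul(3, P), Mul(-1, L)) = Add(Mul(-1, L), Mul(3, P)))
Function('B')(I, s) = Add(15, Mul(-1, s)) (Function('B')(I, s) = Add(Mul(-1, s), Mul(3, 5)) = Add(Mul(-1, s), 15) = Add(15, Mul(-1, s)))
Function('y')(D) = -6 (Function('y')(D) = Mul(6, Add(1, Mul(-1, 2))) = Mul(6, Add(1, -2)) = Mul(6, -1) = -6)
Mul(Function('B')(7, 4), Function('y')(1)) = Mul(Add(15, Mul(-1, 4)), -6) = Mul(Add(15, -4), -6) = Mul(11, -6) = -66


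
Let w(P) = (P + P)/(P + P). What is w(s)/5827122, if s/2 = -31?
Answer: 1/5827122 ≈ 1.7161e-7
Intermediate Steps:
s = -62 (s = 2*(-31) = -62)
w(P) = 1 (w(P) = (2*P)/((2*P)) = (2*P)*(1/(2*P)) = 1)
w(s)/5827122 = 1/5827122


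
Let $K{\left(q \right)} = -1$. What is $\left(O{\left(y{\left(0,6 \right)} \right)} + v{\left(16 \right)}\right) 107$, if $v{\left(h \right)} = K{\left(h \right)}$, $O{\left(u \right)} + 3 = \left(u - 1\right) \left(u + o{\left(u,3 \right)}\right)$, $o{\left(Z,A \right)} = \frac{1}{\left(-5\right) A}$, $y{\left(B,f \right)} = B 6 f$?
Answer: $- \frac{6313}{15} \approx -420.87$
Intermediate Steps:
$y{\left(B,f \right)} = 6 B f$
$o{\left(Z,A \right)} = - \frac{1}{5 A}$
$O{\left(u \right)} = -3 + \left(-1 + u\right) \left(- \frac{1}{15} + u\right)$ ($O{\left(u \right)} = -3 + \left(u - 1\right) \left(u - \frac{1}{5 \cdot 3}\right) = -3 + \left(-1 + u\right) \left(u - \frac{1}{15}\right) = -3 + \left(-1 + u\right) \left(- \frac{1}{15} + u\right)$)
$v{\left(h \right)} = -1$
$\left(O{\left(y{\left(0,6 \right)} \right)} + v{\left(16 \right)}\right) 107 = \left(\left(- \frac{44}{15} + \left(6 \cdot 0 \cdot 6\right)^{2} - \frac{16 \cdot 6 \cdot 0 \cdot 6}{15}\right) - 1\right) 107 = \left(\left(- \frac{44}{15} + 0^{2} - 0\right) - 1\right) 107 = \left(\left(- \frac{44}{15} + 0 + 0\right) - 1\right) 107 = \left(- \frac{44}{15} - 1\right) 107 = \left(- \frac{59}{15}\right) 107 = - \frac{6313}{15}$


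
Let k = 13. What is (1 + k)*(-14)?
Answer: -196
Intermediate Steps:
(1 + k)*(-14) = (1 + 13)*(-14) = 14*(-14) = -196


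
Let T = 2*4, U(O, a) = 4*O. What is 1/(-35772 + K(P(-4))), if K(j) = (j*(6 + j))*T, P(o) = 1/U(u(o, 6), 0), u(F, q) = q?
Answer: -72/2575439 ≈ -2.7956e-5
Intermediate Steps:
T = 8
P(o) = 1/24 (P(o) = 1/(4*6) = 1/24)
K(j) = 8*j*(6 + j) (K(j) = (j*(6 + j))*8 = 8*j*(6 + j))
1/(-35772 + K(P(-4))) = 1/(-35772 + 8*(1/24)*(6 + 1/24)) = 1/(-35772 + 8*(1/24)*(145/24)) = 1/(-35772 + 145/72) = 1/(-2575439/72) = -72/2575439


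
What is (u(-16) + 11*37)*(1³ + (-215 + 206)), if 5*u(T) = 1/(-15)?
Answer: -244192/75 ≈ -3255.9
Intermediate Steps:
u(T) = -1/75 (u(T) = (⅕)/(-15) = (⅕)*(-1/15) = -1/75)
(u(-16) + 11*37)*(1³ + (-215 + 206)) = (-1/75 + 11*37)*(1³ + (-215 + 206)) = (-1/75 + 407)*(1 - 9) = (30524/75)*(-8) = -244192/75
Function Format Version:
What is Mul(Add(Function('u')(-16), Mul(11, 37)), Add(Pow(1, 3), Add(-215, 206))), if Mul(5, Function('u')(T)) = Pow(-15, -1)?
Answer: Rational(-244192, 75) ≈ -3255.9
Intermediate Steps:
Function('u')(T) = Rational(-1, 75) (Function('u')(T) = Mul(Rational(1, 5), Pow(-15, -1)) = Mul(Rational(1, 5), Rational(-1, 15)) = Rational(-1, 75))
Mul(Add(Function('u')(-16), Mul(11, 37)), Add(Pow(1, 3), Add(-215, 206))) = Mul(Add(Rational(-1, 75), Mul(11, 37)), Add(Pow(1, 3), Add(-215, 206))) = Mul(Add(Rational(-1, 75), 407), Add(1, -9)) = Mul(Rational(30524, 75), -8) = Rational(-244192, 75)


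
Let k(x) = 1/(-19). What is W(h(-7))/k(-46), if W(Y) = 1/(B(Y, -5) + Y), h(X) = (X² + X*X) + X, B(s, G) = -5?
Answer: -19/86 ≈ -0.22093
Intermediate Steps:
k(x) = -1/19
h(X) = X + 2*X² (h(X) = (X² + X²) + X = 2*X² + X = X + 2*X²)
W(Y) = 1/(-5 + Y)
W(h(-7))/k(-46) = 1/((-5 - 7*(1 + 2*(-7)))*(-1/19)) = -19/(-5 - 7*(1 - 14)) = -19/(-5 - 7*(-13)) = -19/(-5 + 91) = -19/86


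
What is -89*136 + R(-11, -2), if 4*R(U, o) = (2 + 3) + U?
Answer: -24211/2 ≈ -12106.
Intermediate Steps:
R(U, o) = 5/4 + U/4 (R(U, o) = ((2 + 3) + U)/4 = (5 + U)/4 = 5/4 + U/4)
-89*136 + R(-11, -2) = -89*136 + (5/4 + (¼)*(-11)) = -12104 + (5/4 - 11/4) = -12104 - 3/2 = -24211/2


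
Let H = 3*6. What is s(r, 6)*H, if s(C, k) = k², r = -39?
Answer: 648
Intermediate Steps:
H = 18
s(r, 6)*H = 6²*18 = 36*18 = 648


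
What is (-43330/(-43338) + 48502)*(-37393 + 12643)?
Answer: -8670844899750/7223 ≈ -1.2004e+9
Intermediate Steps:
(-43330/(-43338) + 48502)*(-37393 + 12643) = (-43330*(-1/43338) + 48502)*(-24750) = (21665/21669 + 48502)*(-24750) = (1051011503/21669)*(-24750) = -8670844899750/7223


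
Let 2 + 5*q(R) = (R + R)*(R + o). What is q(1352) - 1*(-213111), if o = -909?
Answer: 452685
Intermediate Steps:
q(R) = -⅖ + 2*R*(-909 + R)/5 (q(R) = -⅖ + ((R + R)*(R - 909))/5 = -⅖ + ((2*R)*(-909 + R))/5 = -⅖ + (2*R*(-909 + R))/5 = -⅖ + 2*R*(-909 + R)/5)
q(1352) - 1*(-213111) = (-⅖ - 1818/5*1352 + (⅖)*1352²) - 1*(-213111) = (-⅖ - 2457936/5 + (⅖)*1827904) + 213111 = (-⅖ - 2457936/5 + 3655808/5) + 213111 = 239574 + 213111 = 452685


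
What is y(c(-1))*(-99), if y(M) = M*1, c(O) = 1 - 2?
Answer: 99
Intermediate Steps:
c(O) = -1
y(M) = M
y(c(-1))*(-99) = -1*(-99) = 99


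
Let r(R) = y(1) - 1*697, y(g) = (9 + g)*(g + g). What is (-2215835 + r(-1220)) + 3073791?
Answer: 857279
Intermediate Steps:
y(g) = 2*g*(9 + g) (y(g) = (9 + g)*(2*g) = 2*g*(9 + g))
r(R) = -677 (r(R) = 2*1*(9 + 1) - 1*697 = 2*1*10 - 697 = 20 - 697 = -677)
(-2215835 + r(-1220)) + 3073791 = (-2215835 - 677) + 3073791 = -2216512 + 3073791 = 857279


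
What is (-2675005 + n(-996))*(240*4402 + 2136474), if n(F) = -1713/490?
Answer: -2092588873883751/245 ≈ -8.5412e+12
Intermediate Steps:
n(F) = -1713/490 (n(F) = -1713*1/490 = -1713/490)
(-2675005 + n(-996))*(240*4402 + 2136474) = (-2675005 - 1713/490)*(240*4402 + 2136474) = -1310754163*(1056480 + 2136474)/490 = -1310754163/490*3192954 = -2092588873883751/245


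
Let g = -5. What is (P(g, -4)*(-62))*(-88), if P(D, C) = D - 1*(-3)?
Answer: -10912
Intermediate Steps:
P(D, C) = 3 + D (P(D, C) = D + 3 = 3 + D)
(P(g, -4)*(-62))*(-88) = ((3 - 5)*(-62))*(-88) = -2*(-62)*(-88) = 124*(-88) = -10912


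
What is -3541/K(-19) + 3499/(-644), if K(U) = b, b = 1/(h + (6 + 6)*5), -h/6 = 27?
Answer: 232597709/644 ≈ 3.6118e+5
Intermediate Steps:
h = -162 (h = -6*27 = -162)
b = -1/102 (b = 1/(-162 + (6 + 6)*5) = 1/(-162 + 12*5) = 1/(-162 + 60) = 1/(-102) = -1/102 ≈ -0.0098039)
K(U) = -1/102
-3541/K(-19) + 3499/(-644) = -3541/(-1/102) + 3499/(-644) = -3541*(-102) + 3499*(-1/644) = 361182 - 3499/644 = 232597709/644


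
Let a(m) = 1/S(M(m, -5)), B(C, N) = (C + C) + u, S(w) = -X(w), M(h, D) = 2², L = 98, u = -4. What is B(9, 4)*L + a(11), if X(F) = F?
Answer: 5487/4 ≈ 1371.8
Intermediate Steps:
M(h, D) = 4
S(w) = -w
B(C, N) = -4 + 2*C (B(C, N) = (C + C) - 4 = 2*C - 4 = -4 + 2*C)
a(m) = -¼ (a(m) = 1/(-1*4) = 1/(-4) = -¼)
B(9, 4)*L + a(11) = (-4 + 2*9)*98 - ¼ = (-4 + 18)*98 - ¼ = 14*98 - ¼ = 1372 - ¼ = 5487/4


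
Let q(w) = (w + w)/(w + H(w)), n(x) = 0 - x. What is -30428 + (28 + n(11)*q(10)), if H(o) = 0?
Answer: -30422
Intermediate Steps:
n(x) = -x
q(w) = 2 (q(w) = (w + w)/(w + 0) = (2*w)/w = 2)
-30428 + (28 + n(11)*q(10)) = -30428 + (28 - 1*11*2) = -30428 + (28 - 11*2) = -30428 + (28 - 22) = -30428 + 6 = -30422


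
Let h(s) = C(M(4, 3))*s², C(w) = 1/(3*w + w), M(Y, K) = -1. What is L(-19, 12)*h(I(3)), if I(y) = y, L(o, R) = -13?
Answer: 117/4 ≈ 29.250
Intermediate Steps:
C(w) = 1/(4*w)
h(s) = -s²/4 (h(s) = ((¼)/(-1))*s² = ((¼)*(-1))*s² = -s²/4)
L(-19, 12)*h(I(3)) = -(-13)*3²/4 = -(-13)*9/4 = -13*(-9/4) = 117/4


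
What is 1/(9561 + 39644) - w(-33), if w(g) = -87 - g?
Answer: 2657071/49205 ≈ 54.000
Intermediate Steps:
1/(9561 + 39644) - w(-33) = 1/(9561 + 39644) - (-87 - 1*(-33)) = 1/49205 - (-87 + 33) = 1/49205 - 1*(-54) = 1/49205 + 54 = 2657071/49205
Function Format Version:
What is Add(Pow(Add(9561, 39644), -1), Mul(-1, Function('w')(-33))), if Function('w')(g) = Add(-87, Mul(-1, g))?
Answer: Rational(2657071, 49205) ≈ 54.000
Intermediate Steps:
Add(Pow(Add(9561, 39644), -1), Mul(-1, Function('w')(-33))) = Add(Pow(Add(9561, 39644), -1), Mul(-1, Add(-87, Mul(-1, -33)))) = Add(Pow(49205, -1), Mul(-1, Add(-87, 33))) = Add(Rational(1, 49205), Mul(-1, -54)) = Add(Rational(1, 49205), 54) = Rational(2657071, 49205)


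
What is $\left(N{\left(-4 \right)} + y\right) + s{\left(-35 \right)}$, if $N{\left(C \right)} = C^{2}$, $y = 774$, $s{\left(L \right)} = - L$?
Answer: $825$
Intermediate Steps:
$\left(N{\left(-4 \right)} + y\right) + s{\left(-35 \right)} = \left(\left(-4\right)^{2} + 774\right) - -35 = \left(16 + 774\right) + 35 = 790 + 35 = 825$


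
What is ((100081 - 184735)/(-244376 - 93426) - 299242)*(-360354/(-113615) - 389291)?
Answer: 447085823694454441373/3837937423 ≈ 1.1649e+11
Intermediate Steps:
((100081 - 184735)/(-244376 - 93426) - 299242)*(-360354/(-113615) - 389291) = (-84654/(-337802) - 299242)*(-360354*(-1/113615) - 389291) = (-84654*(-1/337802) - 299242)*(360354/113615 - 389291) = (42327/168901 - 299242)*(-44228936611/113615) = -50542230715/168901*(-44228936611/113615) = 447085823694454441373/3837937423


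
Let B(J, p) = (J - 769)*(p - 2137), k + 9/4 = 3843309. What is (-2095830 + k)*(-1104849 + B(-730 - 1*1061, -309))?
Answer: 36046328297277/4 ≈ 9.0116e+12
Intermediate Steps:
k = 15373227/4 (k = -9/4 + 3843309 = 15373227/4 ≈ 3.8433e+6)
B(J, p) = (-2137 + p)*(-769 + J) (B(J, p) = (-769 + J)*(-2137 + p) = (-2137 + p)*(-769 + J))
(-2095830 + k)*(-1104849 + B(-730 - 1*1061, -309)) = (-2095830 + 15373227/4)*(-1104849 + (1643353 - 2137*(-730 - 1*1061) - 769*(-309) + (-730 - 1*1061)*(-309))) = 6989907*(-1104849 + (1643353 - 2137*(-730 - 1061) + 237621 + (-730 - 1061)*(-309)))/4 = 6989907*(-1104849 + (1643353 - 2137*(-1791) + 237621 - 1791*(-309)))/4 = 6989907*(-1104849 + (1643353 + 3827367 + 237621 + 553419))/4 = 6989907*(-1104849 + 6261760)/4 = (6989907/4)*5156911 = 36046328297277/4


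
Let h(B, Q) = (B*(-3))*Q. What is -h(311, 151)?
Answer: 140883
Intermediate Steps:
h(B, Q) = -3*B*Q (h(B, Q) = (-3*B)*Q = -3*B*Q)
-h(311, 151) = -(-3)*311*151 = -1*(-140883) = 140883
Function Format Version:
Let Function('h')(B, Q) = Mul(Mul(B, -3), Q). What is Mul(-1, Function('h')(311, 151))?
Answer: 140883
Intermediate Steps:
Function('h')(B, Q) = Mul(-3, B, Q) (Function('h')(B, Q) = Mul(Mul(-3, B), Q) = Mul(-3, B, Q))
Mul(-1, Function('h')(311, 151)) = Mul(-1, Mul(-3, 311, 151)) = Mul(-1, -140883) = 140883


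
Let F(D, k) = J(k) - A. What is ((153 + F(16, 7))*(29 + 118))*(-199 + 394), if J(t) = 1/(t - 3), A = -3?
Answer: 17915625/4 ≈ 4.4789e+6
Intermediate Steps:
J(t) = 1/(-3 + t)
F(D, k) = 3 + 1/(-3 + k) (F(D, k) = 1/(-3 + k) - 1*(-3) = 1/(-3 + k) + 3 = 3 + 1/(-3 + k))
((153 + F(16, 7))*(29 + 118))*(-199 + 394) = ((153 + (-8 + 3*7)/(-3 + 7))*(29 + 118))*(-199 + 394) = ((153 + (-8 + 21)/4)*147)*195 = ((153 + (¼)*13)*147)*195 = ((153 + 13/4)*147)*195 = ((625/4)*147)*195 = (91875/4)*195 = 17915625/4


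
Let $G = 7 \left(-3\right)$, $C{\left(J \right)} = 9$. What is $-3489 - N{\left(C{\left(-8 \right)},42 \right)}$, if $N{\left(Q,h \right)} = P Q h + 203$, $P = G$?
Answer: $4246$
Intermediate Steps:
$G = -21$
$P = -21$
$N{\left(Q,h \right)} = 203 - 21 Q h$ ($N{\left(Q,h \right)} = - 21 Q h + 203 = 203 - 21 Q h$)
$-3489 - N{\left(C{\left(-8 \right)},42 \right)} = -3489 - \left(203 - 189 \cdot 42\right) = -3489 - \left(203 - 7938\right) = -3489 - -7735 = -3489 + 7735 = 4246$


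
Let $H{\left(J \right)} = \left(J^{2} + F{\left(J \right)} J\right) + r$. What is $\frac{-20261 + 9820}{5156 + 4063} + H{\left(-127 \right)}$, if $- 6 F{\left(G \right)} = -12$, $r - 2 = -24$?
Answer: $\frac{146138366}{9219} \approx 15852.0$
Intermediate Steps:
$r = -22$ ($r = 2 - 24 = -22$)
$F{\left(G \right)} = 2$ ($F{\left(G \right)} = \left(- \frac{1}{6}\right) \left(-12\right) = 2$)
$H{\left(J \right)} = -22 + J^{2} + 2 J$ ($H{\left(J \right)} = \left(J^{2} + 2 J\right) - 22 = -22 + J^{2} + 2 J$)
$\frac{-20261 + 9820}{5156 + 4063} + H{\left(-127 \right)} = \frac{-20261 + 9820}{5156 + 4063} + \left(-22 + \left(-127\right)^{2} + 2 \left(-127\right)\right) = - \frac{10441}{9219} - -15853 = \left(-10441\right) \frac{1}{9219} + 15853 = - \frac{10441}{9219} + 15853 = \frac{146138366}{9219}$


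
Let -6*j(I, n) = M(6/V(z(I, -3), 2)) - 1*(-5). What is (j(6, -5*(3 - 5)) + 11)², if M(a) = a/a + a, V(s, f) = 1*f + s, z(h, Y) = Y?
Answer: 121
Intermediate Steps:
V(s, f) = f + s
M(a) = 1 + a
j(I, n) = 0 (j(I, n) = -((1 + 6/(2 - 3)) - 1*(-5))/6 = -((1 + 6/(-1)) + 5)/6 = -((1 + 6*(-1)) + 5)/6 = -((1 - 6) + 5)/6 = -(-5 + 5)/6 = -⅙*0 = 0)
(j(6, -5*(3 - 5)) + 11)² = (0 + 11)² = 11² = 121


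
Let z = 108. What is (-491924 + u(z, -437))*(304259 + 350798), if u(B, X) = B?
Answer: -322167513512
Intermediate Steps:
(-491924 + u(z, -437))*(304259 + 350798) = (-491924 + 108)*(304259 + 350798) = -491816*655057 = -322167513512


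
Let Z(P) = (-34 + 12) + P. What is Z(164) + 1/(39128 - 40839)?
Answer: 242961/1711 ≈ 142.00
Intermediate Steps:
Z(P) = -22 + P
Z(164) + 1/(39128 - 40839) = (-22 + 164) + 1/(39128 - 40839) = 142 + 1/(-1711) = 142 - 1/1711 = 242961/1711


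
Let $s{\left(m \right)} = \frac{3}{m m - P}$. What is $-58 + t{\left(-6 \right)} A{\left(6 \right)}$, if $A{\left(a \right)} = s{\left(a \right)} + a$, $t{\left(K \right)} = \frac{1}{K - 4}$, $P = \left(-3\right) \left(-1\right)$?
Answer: $- \frac{6447}{110} \approx -58.609$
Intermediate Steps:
$P = 3$
$s{\left(m \right)} = \frac{3}{-3 + m^{2}}$ ($s{\left(m \right)} = \frac{3}{m m - 3} = \frac{3}{m^{2} - 3} = \frac{3}{-3 + m^{2}}$)
$t{\left(K \right)} = \frac{1}{-4 + K}$
$A{\left(a \right)} = a + \frac{3}{-3 + a^{2}}$ ($A{\left(a \right)} = \frac{3}{-3 + a^{2}} + a = a + \frac{3}{-3 + a^{2}}$)
$-58 + t{\left(-6 \right)} A{\left(6 \right)} = -58 + \frac{6 + \frac{3}{-3 + 6^{2}}}{-4 - 6} = -58 + \frac{6 + \frac{3}{-3 + 36}}{-10} = -58 - \frac{6 + \frac{3}{33}}{10} = -58 - \frac{6 + 3 \cdot \frac{1}{33}}{10} = -58 - \frac{6 + \frac{1}{11}}{10} = -58 - \frac{67}{110} = - \frac{6447}{110}$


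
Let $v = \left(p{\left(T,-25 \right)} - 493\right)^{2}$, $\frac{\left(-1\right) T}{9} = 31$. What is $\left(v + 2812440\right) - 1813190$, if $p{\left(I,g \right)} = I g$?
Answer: $43015574$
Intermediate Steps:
$T = -279$ ($T = \left(-9\right) 31 = -279$)
$v = 42016324$ ($v = \left(\left(-279\right) \left(-25\right) - 493\right)^{2} = \left(6975 - 493\right)^{2} = 6482^{2} = 42016324$)
$\left(v + 2812440\right) - 1813190 = \left(42016324 + 2812440\right) - 1813190 = 44828764 - 1813190 = 43015574$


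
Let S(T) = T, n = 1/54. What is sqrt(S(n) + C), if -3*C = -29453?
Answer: sqrt(3180930)/18 ≈ 99.084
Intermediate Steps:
C = 29453/3 (C = -1/3*(-29453) = 29453/3 ≈ 9817.7)
n = 1/54 ≈ 0.018519
sqrt(S(n) + C) = sqrt(1/54 + 29453/3) = sqrt(530155/54) = sqrt(3180930)/18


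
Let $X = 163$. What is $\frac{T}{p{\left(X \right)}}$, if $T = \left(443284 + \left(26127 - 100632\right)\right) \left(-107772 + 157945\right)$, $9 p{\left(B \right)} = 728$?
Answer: $\frac{166524738903}{728} \approx 2.2874 \cdot 10^{8}$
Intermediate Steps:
$p{\left(B \right)} = \frac{728}{9}$ ($p{\left(B \right)} = \frac{1}{9} \cdot 728 = \frac{728}{9}$)
$T = 18502748767$ ($T = \left(443284 + \left(26127 - 100632\right)\right) 50173 = \left(443284 - 74505\right) 50173 = 368779 \cdot 50173 = 18502748767$)
$\frac{T}{p{\left(X \right)}} = \frac{18502748767}{\frac{728}{9}} = 18502748767 \cdot \frac{9}{728} = \frac{166524738903}{728}$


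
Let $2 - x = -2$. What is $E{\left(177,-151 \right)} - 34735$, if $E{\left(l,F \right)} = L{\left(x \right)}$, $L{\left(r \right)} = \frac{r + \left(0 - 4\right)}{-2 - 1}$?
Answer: $-34735$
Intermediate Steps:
$x = 4$ ($x = 2 - -2 = 2 + 2 = 4$)
$L{\left(r \right)} = \frac{4}{3} - \frac{r}{3}$ ($L{\left(r \right)} = \frac{r - 4}{-3} = \left(-4 + r\right) \left(- \frac{1}{3}\right) = \frac{4}{3} - \frac{r}{3}$)
$E{\left(l,F \right)} = 0$ ($E{\left(l,F \right)} = \frac{4}{3} - \frac{4}{3} = 0$)
$E{\left(177,-151 \right)} - 34735 = 0 - 34735 = -34735$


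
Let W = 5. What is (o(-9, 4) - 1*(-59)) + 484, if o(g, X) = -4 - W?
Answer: 534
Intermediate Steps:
o(g, X) = -9 (o(g, X) = -4 - 1*5 = -4 - 5 = -9)
(o(-9, 4) - 1*(-59)) + 484 = (-9 - 1*(-59)) + 484 = (-9 + 59) + 484 = 50 + 484 = 534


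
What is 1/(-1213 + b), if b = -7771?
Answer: -1/8984 ≈ -0.00011131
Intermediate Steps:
1/(-1213 + b) = 1/(-1213 - 7771) = 1/(-8984) = -1/8984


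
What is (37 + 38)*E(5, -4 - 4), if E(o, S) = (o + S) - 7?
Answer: -750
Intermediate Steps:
E(o, S) = -7 + S + o (E(o, S) = (S + o) - 7 = -7 + S + o)
(37 + 38)*E(5, -4 - 4) = (37 + 38)*(-7 + (-4 - 4) + 5) = 75*(-7 - 8 + 5) = 75*(-10) = -750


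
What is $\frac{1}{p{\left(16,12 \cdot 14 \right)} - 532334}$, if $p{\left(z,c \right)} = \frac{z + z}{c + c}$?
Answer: $- \frac{21}{11179012} \approx -1.8785 \cdot 10^{-6}$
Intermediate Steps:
$p{\left(z,c \right)} = \frac{z}{c}$ ($p{\left(z,c \right)} = \frac{2 z}{2 c} = 2 z \frac{1}{2 c} = \frac{z}{c}$)
$\frac{1}{p{\left(16,12 \cdot 14 \right)} - 532334} = \frac{1}{\frac{16}{12 \cdot 14} - 532334} = \frac{1}{\frac{16}{168} - 532334} = \frac{1}{16 \cdot \frac{1}{168} - 532334} = \frac{1}{\frac{2}{21} - 532334} = \frac{1}{- \frac{11179012}{21}} = - \frac{21}{11179012}$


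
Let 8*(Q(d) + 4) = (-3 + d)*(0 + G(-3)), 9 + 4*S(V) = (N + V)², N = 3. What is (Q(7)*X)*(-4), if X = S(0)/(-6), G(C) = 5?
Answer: 0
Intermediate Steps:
S(V) = -9/4 + (3 + V)²/4
Q(d) = -47/8 + 5*d/8 (Q(d) = -4 + ((-3 + d)*(0 + 5))/8 = -4 + ((-3 + d)*5)/8 = -4 + (-15 + 5*d)/8 = -4 + (-15/8 + 5*d/8) = -47/8 + 5*d/8)
X = 0 (X = ((¼)*0*(6 + 0))/(-6) = ((¼)*0*6)*(-⅙) = 0*(-⅙) = 0)
(Q(7)*X)*(-4) = ((-47/8 + (5/8)*7)*0)*(-4) = ((-47/8 + 35/8)*0)*(-4) = -3/2*0*(-4) = 0*(-4) = 0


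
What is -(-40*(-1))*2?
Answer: -80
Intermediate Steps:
-(-40*(-1))*2 = -40*2 = -1*80 = -80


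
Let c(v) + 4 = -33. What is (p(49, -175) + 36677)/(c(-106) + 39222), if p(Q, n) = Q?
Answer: 36726/39185 ≈ 0.93725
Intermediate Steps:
c(v) = -37 (c(v) = -4 - 33 = -37)
(p(49, -175) + 36677)/(c(-106) + 39222) = (49 + 36677)/(-37 + 39222) = 36726/39185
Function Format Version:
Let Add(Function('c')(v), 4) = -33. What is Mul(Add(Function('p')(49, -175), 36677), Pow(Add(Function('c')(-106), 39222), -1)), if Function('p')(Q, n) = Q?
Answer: Rational(36726, 39185) ≈ 0.93725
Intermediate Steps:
Function('c')(v) = -37 (Function('c')(v) = Add(-4, -33) = -37)
Mul(Add(Function('p')(49, -175), 36677), Pow(Add(Function('c')(-106), 39222), -1)) = Mul(Add(49, 36677), Pow(Add(-37, 39222), -1)) = Mul(36726, Pow(39185, -1)) = Mul(36726, Rational(1, 39185)) = Rational(36726, 39185)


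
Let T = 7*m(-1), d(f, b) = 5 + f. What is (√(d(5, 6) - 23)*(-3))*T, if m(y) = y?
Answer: 21*I*√13 ≈ 75.717*I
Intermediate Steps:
T = -7 (T = 7*(-1) = -7)
(√(d(5, 6) - 23)*(-3))*T = (√((5 + 5) - 23)*(-3))*(-7) = (√(10 - 23)*(-3))*(-7) = (√(-13)*(-3))*(-7) = ((I*√13)*(-3))*(-7) = -3*I*√13*(-7) = 21*I*√13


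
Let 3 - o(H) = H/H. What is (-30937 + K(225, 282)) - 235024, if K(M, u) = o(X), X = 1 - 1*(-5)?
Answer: -265959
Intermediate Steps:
X = 6 (X = 1 + 5 = 6)
o(H) = 2 (o(H) = 3 - H/H = 3 - 1*1 = 3 - 1 = 2)
K(M, u) = 2
(-30937 + K(225, 282)) - 235024 = (-30937 + 2) - 235024 = -30935 - 235024 = -265959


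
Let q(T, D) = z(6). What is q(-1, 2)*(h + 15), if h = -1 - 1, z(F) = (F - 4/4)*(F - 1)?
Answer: 325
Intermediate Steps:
z(F) = (-1 + F)**2 (z(F) = (F - 4*1/4)*(-1 + F) = (F - 1)*(-1 + F) = (-1 + F)*(-1 + F) = (-1 + F)**2)
q(T, D) = 25 (q(T, D) = 1 + 6**2 - 2*6 = 1 + 36 - 12 = 25)
h = -2
q(-1, 2)*(h + 15) = 25*(-2 + 15) = 25*13 = 325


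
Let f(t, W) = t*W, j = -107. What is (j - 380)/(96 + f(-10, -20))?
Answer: -487/296 ≈ -1.6453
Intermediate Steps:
f(t, W) = W*t
(j - 380)/(96 + f(-10, -20)) = (-107 - 380)/(96 - 20*(-10)) = -487/(96 + 200) = -487/296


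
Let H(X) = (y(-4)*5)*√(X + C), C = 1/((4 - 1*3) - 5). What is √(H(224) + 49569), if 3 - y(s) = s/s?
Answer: √(49569 + 5*√895) ≈ 222.98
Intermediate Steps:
C = -¼ (C = 1/((4 - 3) - 5) = 1/(1 - 5) = 1/(-4) = -¼ ≈ -0.25000)
y(s) = 2 (y(s) = 3 - s/s = 3 - 1*1 = 3 - 1 = 2)
H(X) = 10*√(-¼ + X) (H(X) = (2*5)*√(X - ¼) = 10*√(-¼ + X))
√(H(224) + 49569) = √(5*√(-1 + 4*224) + 49569) = √(5*√(-1 + 896) + 49569) = √(5*√895 + 49569) = √(49569 + 5*√895)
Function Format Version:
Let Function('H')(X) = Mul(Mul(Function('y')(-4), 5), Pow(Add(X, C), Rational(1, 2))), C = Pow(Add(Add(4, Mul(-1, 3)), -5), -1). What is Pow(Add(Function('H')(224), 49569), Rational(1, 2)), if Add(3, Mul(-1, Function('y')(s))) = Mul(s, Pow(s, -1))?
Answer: Pow(Add(49569, Mul(5, Pow(895, Rational(1, 2)))), Rational(1, 2)) ≈ 222.98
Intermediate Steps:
C = Rational(-1, 4) (C = Pow(Add(Add(4, -3), -5), -1) = Pow(Add(1, -5), -1) = Pow(-4, -1) = Rational(-1, 4) ≈ -0.25000)
Function('y')(s) = 2 (Function('y')(s) = Add(3, Mul(-1, Mul(s, Pow(s, -1)))) = Add(3, Mul(-1, 1)) = Add(3, -1) = 2)
Function('H')(X) = Mul(10, Pow(Add(Rational(-1, 4), X), Rational(1, 2))) (Function('H')(X) = Mul(Mul(2, 5), Pow(Add(X, Rational(-1, 4)), Rational(1, 2))) = Mul(10, Pow(Add(Rational(-1, 4), X), Rational(1, 2))))
Pow(Add(Function('H')(224), 49569), Rational(1, 2)) = Pow(Add(Mul(5, Pow(Add(-1, Mul(4, 224)), Rational(1, 2))), 49569), Rational(1, 2)) = Pow(Add(Mul(5, Pow(Add(-1, 896), Rational(1, 2))), 49569), Rational(1, 2)) = Pow(Add(Mul(5, Pow(895, Rational(1, 2))), 49569), Rational(1, 2)) = Pow(Add(49569, Mul(5, Pow(895, Rational(1, 2)))), Rational(1, 2))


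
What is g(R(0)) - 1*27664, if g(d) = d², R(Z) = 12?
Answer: -27520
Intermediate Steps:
g(R(0)) - 1*27664 = 12² - 1*27664 = 144 - 27664 = -27520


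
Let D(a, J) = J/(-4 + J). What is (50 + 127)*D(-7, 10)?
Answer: 295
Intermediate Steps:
(50 + 127)*D(-7, 10) = (50 + 127)*(10/(-4 + 10)) = 177*(10/6) = 177*(10*(⅙)) = 177*(5/3) = 295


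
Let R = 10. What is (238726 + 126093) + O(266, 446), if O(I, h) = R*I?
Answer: 367479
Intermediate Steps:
O(I, h) = 10*I
(238726 + 126093) + O(266, 446) = (238726 + 126093) + 10*266 = 364819 + 2660 = 367479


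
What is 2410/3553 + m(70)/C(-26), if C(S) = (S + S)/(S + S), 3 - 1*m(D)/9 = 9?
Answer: -189452/3553 ≈ -53.322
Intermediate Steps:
m(D) = -54 (m(D) = 27 - 9*9 = 27 - 81 = -54)
C(S) = 1 (C(S) = (2*S)/((2*S)) = (2*S)*(1/(2*S)) = 1)
2410/3553 + m(70)/C(-26) = 2410/3553 - 54/1 = 2410*(1/3553) - 54*1 = 2410/3553 - 54 = -189452/3553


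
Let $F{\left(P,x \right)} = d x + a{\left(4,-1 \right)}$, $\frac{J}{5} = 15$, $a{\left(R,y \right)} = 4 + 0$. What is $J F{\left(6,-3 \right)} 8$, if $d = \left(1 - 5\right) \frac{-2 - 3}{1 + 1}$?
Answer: $-15600$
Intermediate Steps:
$a{\left(R,y \right)} = 4$
$d = 10$ ($d = - 4 \left(- \frac{5}{2}\right) = - 4 \left(\left(-5\right) \frac{1}{2}\right) = \left(-4\right) \left(- \frac{5}{2}\right) = 10$)
$J = 75$ ($J = 5 \cdot 15 = 75$)
$F{\left(P,x \right)} = 4 + 10 x$ ($F{\left(P,x \right)} = 10 x + 4 = 4 + 10 x$)
$J F{\left(6,-3 \right)} 8 = 75 \left(4 + 10 \left(-3\right)\right) 8 = 75 \left(4 - 30\right) 8 = 75 \left(-26\right) 8 = \left(-1950\right) 8 = -15600$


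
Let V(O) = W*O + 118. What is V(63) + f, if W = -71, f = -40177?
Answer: -44532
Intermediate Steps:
V(O) = 118 - 71*O (V(O) = -71*O + 118 = 118 - 71*O)
V(63) + f = (118 - 71*63) - 40177 = (118 - 4473) - 40177 = -4355 - 40177 = -44532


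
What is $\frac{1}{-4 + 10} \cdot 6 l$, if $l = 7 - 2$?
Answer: $5$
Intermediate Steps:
$l = 5$
$\frac{1}{-4 + 10} \cdot 6 l = \frac{1}{-4 + 10} \cdot 6 \cdot 5 = \frac{1}{6} \cdot 6 \cdot 5 = 1 \cdot 5 = 5$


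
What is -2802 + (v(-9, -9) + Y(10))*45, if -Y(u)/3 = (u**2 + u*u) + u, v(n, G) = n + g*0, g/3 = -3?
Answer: -31557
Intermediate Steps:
g = -9 (g = 3*(-3) = -9)
v(n, G) = n (v(n, G) = n - 9*0 = n + 0 = n)
Y(u) = -6*u**2 - 3*u (Y(u) = -3*((u**2 + u*u) + u) = -3*((u**2 + u**2) + u) = -3*(2*u**2 + u) = -3*(u + 2*u**2) = -6*u**2 - 3*u)
-2802 + (v(-9, -9) + Y(10))*45 = -2802 + (-9 - 3*10*(1 + 2*10))*45 = -2802 + (-9 - 3*10*(1 + 20))*45 = -2802 + (-9 - 3*10*21)*45 = -2802 + (-9 - 630)*45 = -2802 - 639*45 = -2802 - 28755 = -31557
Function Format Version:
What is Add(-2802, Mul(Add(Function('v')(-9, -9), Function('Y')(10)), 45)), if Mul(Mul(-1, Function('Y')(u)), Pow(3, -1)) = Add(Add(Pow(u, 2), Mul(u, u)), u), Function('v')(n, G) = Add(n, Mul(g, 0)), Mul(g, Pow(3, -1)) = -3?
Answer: -31557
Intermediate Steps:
g = -9 (g = Mul(3, -3) = -9)
Function('v')(n, G) = n (Function('v')(n, G) = Add(n, Mul(-9, 0)) = Add(n, 0) = n)
Function('Y')(u) = Add(Mul(-6, Pow(u, 2)), Mul(-3, u)) (Function('Y')(u) = Mul(-3, Add(Add(Pow(u, 2), Mul(u, u)), u)) = Mul(-3, Add(Add(Pow(u, 2), Pow(u, 2)), u)) = Mul(-3, Add(Mul(2, Pow(u, 2)), u)) = Mul(-3, Add(u, Mul(2, Pow(u, 2)))) = Add(Mul(-6, Pow(u, 2)), Mul(-3, u)))
Add(-2802, Mul(Add(Function('v')(-9, -9), Function('Y')(10)), 45)) = Add(-2802, Mul(Add(-9, Mul(-3, 10, Add(1, Mul(2, 10)))), 45)) = Add(-2802, Mul(Add(-9, Mul(-3, 10, Add(1, 20))), 45)) = Add(-2802, Mul(Add(-9, Mul(-3, 10, 21)), 45)) = Add(-2802, Mul(Add(-9, -630), 45)) = Add(-2802, Mul(-639, 45)) = Add(-2802, -28755) = -31557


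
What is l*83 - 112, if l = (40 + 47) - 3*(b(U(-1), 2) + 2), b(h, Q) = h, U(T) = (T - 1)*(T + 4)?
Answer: 8105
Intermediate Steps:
U(T) = (-1 + T)*(4 + T)
l = 99 (l = (40 + 47) - 3*((-4 + (-1)² + 3*(-1)) + 2) = 87 - 3*((-4 + 1 - 3) + 2) = 87 - 3*(-6 + 2) = 87 - 3*(-4) = 87 + 12 = 99)
l*83 - 112 = 99*83 - 112 = 8217 - 112 = 8105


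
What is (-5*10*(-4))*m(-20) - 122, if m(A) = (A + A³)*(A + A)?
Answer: 64159878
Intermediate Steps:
m(A) = 2*A*(A + A³) (m(A) = (A + A³)*(2*A) = 2*A*(A + A³))
(-5*10*(-4))*m(-20) - 122 = (-5*10*(-4))*(2*(-20)²*(1 + (-20)²)) - 122 = (-50*(-4))*(2*400*(1 + 400)) - 122 = 200*(2*400*401) - 122 = 200*320800 - 122 = 64160000 - 122 = 64159878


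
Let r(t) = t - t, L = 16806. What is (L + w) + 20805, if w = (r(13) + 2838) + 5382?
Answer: 45831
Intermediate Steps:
r(t) = 0
w = 8220 (w = (0 + 2838) + 5382 = 2838 + 5382 = 8220)
(L + w) + 20805 = (16806 + 8220) + 20805 = 25026 + 20805 = 45831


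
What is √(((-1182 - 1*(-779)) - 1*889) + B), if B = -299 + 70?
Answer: 39*I ≈ 39.0*I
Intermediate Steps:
B = -229
√(((-1182 - 1*(-779)) - 1*889) + B) = √(((-1182 - 1*(-779)) - 1*889) - 229) = √(((-1182 + 779) - 889) - 229) = √((-403 - 889) - 229) = √(-1292 - 229) = √(-1521) = 39*I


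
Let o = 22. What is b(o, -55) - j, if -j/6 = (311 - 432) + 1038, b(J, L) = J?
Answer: 5524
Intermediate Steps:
j = -5502 (j = -6*((311 - 432) + 1038) = -6*(-121 + 1038) = -6*917 = -5502)
b(o, -55) - j = 22 - 1*(-5502) = 22 + 5502 = 5524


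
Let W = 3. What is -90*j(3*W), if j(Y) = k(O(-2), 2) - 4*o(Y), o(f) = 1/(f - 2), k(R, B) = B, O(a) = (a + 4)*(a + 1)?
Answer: -900/7 ≈ -128.57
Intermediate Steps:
O(a) = (1 + a)*(4 + a) (O(a) = (4 + a)*(1 + a) = (1 + a)*(4 + a))
o(f) = 1/(-2 + f)
j(Y) = 2 - 4/(-2 + Y)
-90*j(3*W) = -180*(-4 + 3*3)/(-2 + 3*3) = -180*(-4 + 9)/(-2 + 9) = -180*5/7 = -90*10/7 = -900/7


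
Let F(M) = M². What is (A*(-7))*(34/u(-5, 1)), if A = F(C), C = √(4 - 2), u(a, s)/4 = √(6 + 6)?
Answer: -119*√3/6 ≈ -34.352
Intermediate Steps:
u(a, s) = 8*√3 (u(a, s) = 4*√(6 + 6) = 4*√12 = 4*(2*√3) = 8*√3)
C = √2 ≈ 1.4142
A = 2 (A = (√2)² = 2)
(A*(-7))*(34/u(-5, 1)) = (2*(-7))*(34/((8*√3))) = -476*√3/24 = -119*√3/6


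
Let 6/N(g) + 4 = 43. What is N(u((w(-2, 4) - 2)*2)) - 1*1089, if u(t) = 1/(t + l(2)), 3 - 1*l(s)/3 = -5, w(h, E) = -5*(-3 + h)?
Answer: -14155/13 ≈ -1088.8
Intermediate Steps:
w(h, E) = 15 - 5*h
l(s) = 24 (l(s) = 9 - 3*(-5) = 9 + 15 = 24)
u(t) = 1/(24 + t) (u(t) = 1/(t + 24) = 1/(24 + t))
N(g) = 2/13 (N(g) = 6/(-4 + 43) = 6/39 = 6*(1/39) = 2/13)
N(u((w(-2, 4) - 2)*2)) - 1*1089 = 2/13 - 1*1089 = 2/13 - 1089 = -14155/13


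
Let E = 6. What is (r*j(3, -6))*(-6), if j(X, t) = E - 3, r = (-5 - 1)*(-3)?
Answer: -324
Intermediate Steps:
r = 18 (r = -6*(-3) = 18)
j(X, t) = 3 (j(X, t) = 6 - 3 = 3)
(r*j(3, -6))*(-6) = (18*3)*(-6) = 54*(-6) = -324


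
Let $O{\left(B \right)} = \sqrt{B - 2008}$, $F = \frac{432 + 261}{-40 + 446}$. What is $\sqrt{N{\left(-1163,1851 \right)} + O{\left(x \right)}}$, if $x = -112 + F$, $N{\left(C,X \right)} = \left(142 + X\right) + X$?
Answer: $\frac{\sqrt{12931216 + 58 i \sqrt{7125938}}}{58} \approx 62.001 + 0.37116 i$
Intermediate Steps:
$N{\left(C,X \right)} = 142 + 2 X$
$F = \frac{99}{58}$ ($F = \frac{693}{406} = 693 \cdot \frac{1}{406} = \frac{99}{58} \approx 1.7069$)
$x = - \frac{6397}{58}$ ($x = -112 + \frac{99}{58} = - \frac{6397}{58} \approx -110.29$)
$O{\left(B \right)} = \sqrt{-2008 + B}$
$\sqrt{N{\left(-1163,1851 \right)} + O{\left(x \right)}} = \sqrt{\left(142 + 2 \cdot 1851\right) + \sqrt{-2008 - \frac{6397}{58}}} = \sqrt{\left(142 + 3702\right) + \sqrt{- \frac{122861}{58}}} = \sqrt{3844 + \frac{i \sqrt{7125938}}{58}}$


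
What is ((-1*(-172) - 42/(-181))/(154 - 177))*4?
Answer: -124696/4163 ≈ -29.953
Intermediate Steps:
((-1*(-172) - 42/(-181))/(154 - 177))*4 = ((172 - 42*(-1/181))/(-23))*4 = ((172 + 42/181)*(-1/23))*4 = ((31174/181)*(-1/23))*4 = -31174/4163*4 = -124696/4163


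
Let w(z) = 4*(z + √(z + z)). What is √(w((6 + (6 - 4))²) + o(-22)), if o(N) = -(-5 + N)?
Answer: √(283 + 32*√2) ≈ 18.118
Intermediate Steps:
o(N) = 5 - N
w(z) = 4*z + 4*√2*√z (w(z) = 4*(z + √(2*z)) = 4*(z + √2*√z) = 4*z + 4*√2*√z)
√(w((6 + (6 - 4))²) + o(-22)) = √((4*(6 + (6 - 4))² + 4*√2*√((6 + (6 - 4))²)) + (5 - 1*(-22))) = √((4*(6 + 2)² + 4*√2*√((6 + 2)²)) + (5 + 22)) = √((4*8² + 4*√2*√(8²)) + 27) = √((4*64 + 4*√2*√64) + 27) = √((256 + 4*√2*8) + 27) = √((256 + 32*√2) + 27) = √(283 + 32*√2)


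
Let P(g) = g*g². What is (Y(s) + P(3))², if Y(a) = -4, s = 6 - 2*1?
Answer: 529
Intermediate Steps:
P(g) = g³
s = 4 (s = 6 - 2 = 4)
(Y(s) + P(3))² = (-4 + 3³)² = (-4 + 27)² = 23² = 529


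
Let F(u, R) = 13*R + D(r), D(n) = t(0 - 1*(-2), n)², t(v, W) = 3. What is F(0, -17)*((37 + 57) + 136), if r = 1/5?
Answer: -48760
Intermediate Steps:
r = ⅕ ≈ 0.20000
D(n) = 9 (D(n) = 3² = 9)
F(u, R) = 9 + 13*R (F(u, R) = 13*R + 9 = 9 + 13*R)
F(0, -17)*((37 + 57) + 136) = (9 + 13*(-17))*((37 + 57) + 136) = (9 - 221)*(94 + 136) = -212*230 = -48760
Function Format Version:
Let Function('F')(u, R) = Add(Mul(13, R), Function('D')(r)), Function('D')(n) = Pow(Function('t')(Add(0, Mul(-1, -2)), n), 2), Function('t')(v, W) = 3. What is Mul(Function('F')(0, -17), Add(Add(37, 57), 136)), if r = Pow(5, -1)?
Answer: -48760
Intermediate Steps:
r = Rational(1, 5) ≈ 0.20000
Function('D')(n) = 9 (Function('D')(n) = Pow(3, 2) = 9)
Function('F')(u, R) = Add(9, Mul(13, R)) (Function('F')(u, R) = Add(Mul(13, R), 9) = Add(9, Mul(13, R)))
Mul(Function('F')(0, -17), Add(Add(37, 57), 136)) = Mul(Add(9, Mul(13, -17)), Add(Add(37, 57), 136)) = Mul(Add(9, -221), Add(94, 136)) = Mul(-212, 230) = -48760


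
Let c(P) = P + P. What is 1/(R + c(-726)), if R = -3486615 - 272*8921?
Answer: -1/5914579 ≈ -1.6907e-7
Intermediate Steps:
c(P) = 2*P
R = -5913127 (R = -3486615 - 1*2426512 = -3486615 - 2426512 = -5913127)
1/(R + c(-726)) = 1/(-5913127 + 2*(-726)) = 1/(-5913127 - 1452) = 1/(-5914579) = -1/5914579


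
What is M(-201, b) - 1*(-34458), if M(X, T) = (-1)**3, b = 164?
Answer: 34457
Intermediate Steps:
M(X, T) = -1
M(-201, b) - 1*(-34458) = -1 - 1*(-34458) = -1 + 34458 = 34457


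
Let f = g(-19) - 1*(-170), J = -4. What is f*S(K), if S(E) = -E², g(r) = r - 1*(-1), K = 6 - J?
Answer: -15200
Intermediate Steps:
K = 10 (K = 6 - 1*(-4) = 6 + 4 = 10)
g(r) = 1 + r (g(r) = r + 1 = 1 + r)
f = 152 (f = (1 - 19) - 1*(-170) = -18 + 170 = 152)
f*S(K) = 152*(-1*10²) = 152*(-1*100) = 152*(-100) = -15200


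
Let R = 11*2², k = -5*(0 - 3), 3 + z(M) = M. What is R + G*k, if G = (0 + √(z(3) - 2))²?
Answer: 14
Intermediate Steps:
z(M) = -3 + M
k = 15 (k = -5*(-3) = 15)
R = 44 (R = 11*4 = 44)
G = -2 (G = (0 + √((-3 + 3) - 2))² = (0 + √(0 - 2))² = (0 + √(-2))² = (0 + I*√2)² = (I*√2)² = -2)
R + G*k = 44 - 2*15 = 44 - 30 = 14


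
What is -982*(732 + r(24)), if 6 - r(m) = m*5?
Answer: -606876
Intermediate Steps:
r(m) = 6 - 5*m (r(m) = 6 - m*5 = 6 - 5*m)
-982*(732 + r(24)) = -982*(732 + (6 - 5*24)) = -982*(732 + (6 - 120)) = -982*(732 - 114) = -982*618 = -606876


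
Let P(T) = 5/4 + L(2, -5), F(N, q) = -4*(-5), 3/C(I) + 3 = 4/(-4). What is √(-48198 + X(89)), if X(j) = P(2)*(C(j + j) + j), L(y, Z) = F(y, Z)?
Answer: I*√741163/4 ≈ 215.23*I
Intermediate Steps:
C(I) = -¾ (C(I) = 3/(-3 + 4/(-4)) = 3/(-3 + 4*(-¼)) = 3/(-3 - 1) = 3/(-4) = 3*(-¼) = -¾)
F(N, q) = 20
L(y, Z) = 20
P(T) = 85/4 (P(T) = 5/4 + 20 = 85/4)
X(j) = -255/16 + 85*j/4 (X(j) = 85*(-¾ + j)/4 = -255/16 + 85*j/4)
√(-48198 + X(89)) = √(-48198 + (-255/16 + (85/4)*89)) = √(-48198 + (-255/16 + 7565/4)) = √(-48198 + 30005/16) = √(-741163/16) = I*√741163/4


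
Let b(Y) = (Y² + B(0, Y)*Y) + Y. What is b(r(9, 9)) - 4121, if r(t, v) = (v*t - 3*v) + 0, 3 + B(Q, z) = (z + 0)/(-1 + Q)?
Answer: -4229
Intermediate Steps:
B(Q, z) = -3 + z/(-1 + Q) (B(Q, z) = -3 + (z + 0)/(-1 + Q) = -3 + z/(-1 + Q))
r(t, v) = -3*v + t*v (r(t, v) = (t*v - 3*v) + 0 = (-3*v + t*v) + 0 = -3*v + t*v)
b(Y) = Y + Y² + Y*(-3 - Y) (b(Y) = (Y² + ((3 + Y - 3*0)/(-1 + 0))*Y) + Y = (Y² + ((3 + Y + 0)/(-1))*Y) + Y = (Y² + (-(3 + Y))*Y) + Y = (Y² + (-3 - Y)*Y) + Y = (Y² + Y*(-3 - Y)) + Y = Y + Y² + Y*(-3 - Y))
b(r(9, 9)) - 4121 = -18*(-3 + 9) - 4121 = -18*6 - 4121 = -2*54 - 4121 = -108 - 4121 = -4229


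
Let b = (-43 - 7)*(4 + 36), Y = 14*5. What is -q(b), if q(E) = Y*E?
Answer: 140000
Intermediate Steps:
Y = 70
b = -2000 (b = -50*40 = -2000)
q(E) = 70*E
-q(b) = -70*(-2000) = -1*(-140000) = 140000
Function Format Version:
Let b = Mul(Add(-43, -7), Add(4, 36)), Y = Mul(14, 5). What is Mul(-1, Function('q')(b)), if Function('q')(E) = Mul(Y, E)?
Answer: 140000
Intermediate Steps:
Y = 70
b = -2000 (b = Mul(-50, 40) = -2000)
Function('q')(E) = Mul(70, E)
Mul(-1, Function('q')(b)) = Mul(-1, Mul(70, -2000)) = Mul(-1, -140000) = 140000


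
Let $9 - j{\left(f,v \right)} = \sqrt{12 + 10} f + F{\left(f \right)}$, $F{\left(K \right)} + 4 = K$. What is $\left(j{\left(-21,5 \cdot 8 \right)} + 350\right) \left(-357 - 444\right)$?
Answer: $-307584 - 16821 \sqrt{22} \approx -3.8648 \cdot 10^{5}$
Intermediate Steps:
$F{\left(K \right)} = -4 + K$
$j{\left(f,v \right)} = 13 - f - f \sqrt{22}$ ($j{\left(f,v \right)} = 9 - \left(\sqrt{12 + 10} f + \left(-4 + f\right)\right) = 9 - \left(\sqrt{22} f + \left(-4 + f\right)\right) = 9 - \left(f \sqrt{22} + \left(-4 + f\right)\right) = 9 - \left(-4 + f + f \sqrt{22}\right) = 13 - f - f \sqrt{22}$)
$\left(j{\left(-21,5 \cdot 8 \right)} + 350\right) \left(-357 - 444\right) = \left(\left(13 - -21 - - 21 \sqrt{22}\right) + 350\right) \left(-357 - 444\right) = \left(\left(13 + 21 + 21 \sqrt{22}\right) + 350\right) \left(-801\right) = \left(\left(34 + 21 \sqrt{22}\right) + 350\right) \left(-801\right) = \left(384 + 21 \sqrt{22}\right) \left(-801\right) = -307584 - 16821 \sqrt{22}$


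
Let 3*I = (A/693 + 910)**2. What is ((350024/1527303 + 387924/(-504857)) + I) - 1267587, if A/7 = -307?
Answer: -7507619330184975321508/7557253254186471 ≈ -9.9343e+5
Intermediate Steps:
A = -2149 (A = 7*(-307) = -2149)
I = 8060987089/29403 (I = (-2149/693 + 910)**2/3 = (-2149*1/693 + 910)**2/3 = (-307/99 + 910)**2/3 = (89783/99)**2/3 = (1/3)*(8060987089/9801) = 8060987089/29403 ≈ 2.7416e+5)
((350024/1527303 + 387924/(-504857)) + I) - 1267587 = ((350024/1527303 + 387924/(-504857)) + 8060987089/29403) - 1267587 = ((350024*(1/1527303) + 387924*(-1/504857)) + 8060987089/29403) - 1267587 = ((350024/1527303 - 387924/504857) + 8060987089/29403) - 1267587 = (-415765422404/771069610671 + 8060987089/29403) - 1267587 = 2071856650529490893969/7557253254186471 - 1267587 = -7507619330184975321508/7557253254186471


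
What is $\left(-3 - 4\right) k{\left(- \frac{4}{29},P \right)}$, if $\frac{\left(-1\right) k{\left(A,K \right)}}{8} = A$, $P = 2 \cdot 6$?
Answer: $- \frac{224}{29} \approx -7.7241$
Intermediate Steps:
$P = 12$
$k{\left(A,K \right)} = - 8 A$
$\left(-3 - 4\right) k{\left(- \frac{4}{29},P \right)} = \left(-3 - 4\right) \left(- 8 \left(- \frac{4}{29}\right)\right) = - 7 \left(- 8 \left(\left(-4\right) \frac{1}{29}\right)\right) = - 7 \left(\left(-8\right) \left(- \frac{4}{29}\right)\right) = \left(-7\right) \frac{32}{29} = - \frac{224}{29}$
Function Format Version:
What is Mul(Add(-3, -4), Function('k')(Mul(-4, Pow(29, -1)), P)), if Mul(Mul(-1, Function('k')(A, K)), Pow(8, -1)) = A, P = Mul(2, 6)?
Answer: Rational(-224, 29) ≈ -7.7241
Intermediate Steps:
P = 12
Function('k')(A, K) = Mul(-8, A)
Mul(Add(-3, -4), Function('k')(Mul(-4, Pow(29, -1)), P)) = Mul(Add(-3, -4), Mul(-8, Mul(-4, Pow(29, -1)))) = Mul(-7, Mul(-8, Mul(-4, Rational(1, 29)))) = Mul(-7, Mul(-8, Rational(-4, 29))) = Mul(-7, Rational(32, 29)) = Rational(-224, 29)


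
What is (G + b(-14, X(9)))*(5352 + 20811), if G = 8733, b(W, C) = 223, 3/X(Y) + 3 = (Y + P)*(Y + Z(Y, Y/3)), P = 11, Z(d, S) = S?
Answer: 234315828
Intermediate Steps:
X(Y) = 3/(-3 + 4*Y*(11 + Y)/3) (X(Y) = 3/(-3 + (Y + 11)*(Y + Y/3)) = 3/(-3 + (11 + Y)*(Y + Y*(1/3))) = 3/(-3 + (11 + Y)*(Y + Y/3)) = 3/(-3 + (11 + Y)*(4*Y/3)) = 3/(-3 + 4*Y*(11 + Y)/3))
(G + b(-14, X(9)))*(5352 + 20811) = (8733 + 223)*(5352 + 20811) = 8956*26163 = 234315828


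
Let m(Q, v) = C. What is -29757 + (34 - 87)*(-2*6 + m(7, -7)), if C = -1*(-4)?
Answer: -29333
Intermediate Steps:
C = 4
m(Q, v) = 4
-29757 + (34 - 87)*(-2*6 + m(7, -7)) = -29757 + (34 - 87)*(-2*6 + 4) = -29757 - 53*(-12 + 4) = -29757 - 53*(-8) = -29757 + 424 = -29333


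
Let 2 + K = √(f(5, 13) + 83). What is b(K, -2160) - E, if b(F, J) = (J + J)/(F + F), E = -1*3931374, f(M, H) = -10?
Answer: 90420162/23 - 720*√73/23 ≈ 3.9310e+6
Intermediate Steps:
K = -2 + √73 (K = -2 + √(-10 + 83) = -2 + √73 ≈ 6.5440)
E = -3931374
b(F, J) = J/F (b(F, J) = (2*J)/((2*F)) = (2*J)*(1/(2*F)) = J/F)
b(K, -2160) - E = -2160/(-2 + √73) - 1*(-3931374) = -2160/(-2 + √73) + 3931374 = 3931374 - 2160/(-2 + √73)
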